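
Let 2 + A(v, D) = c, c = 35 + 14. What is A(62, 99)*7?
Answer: 329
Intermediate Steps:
c = 49
A(v, D) = 47 (A(v, D) = -2 + 49 = 47)
A(62, 99)*7 = 47*7 = 329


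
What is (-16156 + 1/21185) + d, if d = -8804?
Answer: -528777599/21185 ≈ -24960.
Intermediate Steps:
(-16156 + 1/21185) + d = (-16156 + 1/21185) - 8804 = -342264859/21185 - 8804 = -528777599/21185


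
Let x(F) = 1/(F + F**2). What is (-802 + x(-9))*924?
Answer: -4446211/6 ≈ -7.4104e+5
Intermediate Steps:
(-802 + x(-9))*924 = (-802 + 1/((-9)*(1 - 9)))*924 = (-802 - 1/9/(-8))*924 = (-802 - 1/9*(-1/8))*924 = (-802 + 1/72)*924 = -57743/72*924 = -4446211/6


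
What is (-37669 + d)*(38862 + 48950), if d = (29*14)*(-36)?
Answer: -4591250420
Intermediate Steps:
d = -14616 (d = 406*(-36) = -14616)
(-37669 + d)*(38862 + 48950) = (-37669 - 14616)*(38862 + 48950) = -52285*87812 = -4591250420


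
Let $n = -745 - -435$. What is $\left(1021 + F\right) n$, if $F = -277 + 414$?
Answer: $-358980$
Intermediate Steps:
$n = -310$ ($n = -745 + 435 = -310$)
$F = 137$
$\left(1021 + F\right) n = \left(1021 + 137\right) \left(-310\right) = 1158 \left(-310\right) = -358980$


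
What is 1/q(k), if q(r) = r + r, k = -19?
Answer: -1/38 ≈ -0.026316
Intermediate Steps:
q(r) = 2*r
1/q(k) = 1/(2*(-19)) = 1/(-38) = -1/38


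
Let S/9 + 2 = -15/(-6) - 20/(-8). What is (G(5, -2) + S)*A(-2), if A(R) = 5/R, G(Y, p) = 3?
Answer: -75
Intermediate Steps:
S = 27 (S = -18 + 9*(-15/(-6) - 20/(-8)) = -18 + 9*(-15*(-⅙) - 20*(-⅛)) = -18 + 9*(5/2 + 5/2) = -18 + 9*5 = -18 + 45 = 27)
(G(5, -2) + S)*A(-2) = (3 + 27)*(5/(-2)) = 30*(5*(-½)) = 30*(-5/2) = -75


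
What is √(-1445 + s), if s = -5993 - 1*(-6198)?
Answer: 2*I*√310 ≈ 35.214*I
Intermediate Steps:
s = 205 (s = -5993 + 6198 = 205)
√(-1445 + s) = √(-1445 + 205) = √(-1240) = 2*I*√310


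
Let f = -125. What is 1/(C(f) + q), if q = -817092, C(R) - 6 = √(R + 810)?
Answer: -817086/667629530711 - √685/667629530711 ≈ -1.2239e-6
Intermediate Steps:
C(R) = 6 + √(810 + R) (C(R) = 6 + √(R + 810) = 6 + √(810 + R))
1/(C(f) + q) = 1/((6 + √(810 - 125)) - 817092) = 1/((6 + √685) - 817092) = 1/(-817086 + √685)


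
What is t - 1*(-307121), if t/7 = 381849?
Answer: 2980064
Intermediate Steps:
t = 2672943 (t = 7*381849 = 2672943)
t - 1*(-307121) = 2672943 - 1*(-307121) = 2672943 + 307121 = 2980064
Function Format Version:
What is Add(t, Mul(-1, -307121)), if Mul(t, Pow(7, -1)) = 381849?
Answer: 2980064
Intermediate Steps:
t = 2672943 (t = Mul(7, 381849) = 2672943)
Add(t, Mul(-1, -307121)) = Add(2672943, Mul(-1, -307121)) = Add(2672943, 307121) = 2980064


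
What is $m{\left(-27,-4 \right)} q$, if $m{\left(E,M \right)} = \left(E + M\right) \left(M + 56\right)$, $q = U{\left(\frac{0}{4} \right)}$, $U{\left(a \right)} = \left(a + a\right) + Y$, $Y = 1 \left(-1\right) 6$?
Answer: $9672$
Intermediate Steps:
$Y = -6$ ($Y = \left(-1\right) 6 = -6$)
$U{\left(a \right)} = -6 + 2 a$ ($U{\left(a \right)} = \left(a + a\right) - 6 = 2 a - 6 = -6 + 2 a$)
$q = -6$ ($q = -6 + 2 \cdot \frac{0}{4} = -6 + 2 \cdot 0 \cdot \frac{1}{4} = -6 + 2 \cdot 0 = -6 + 0 = -6$)
$m{\left(E,M \right)} = \left(56 + M\right) \left(E + M\right)$ ($m{\left(E,M \right)} = \left(E + M\right) \left(56 + M\right) = \left(56 + M\right) \left(E + M\right)$)
$m{\left(-27,-4 \right)} q = \left(\left(-4\right)^{2} + 56 \left(-27\right) + 56 \left(-4\right) - -108\right) \left(-6\right) = \left(16 - 1512 - 224 + 108\right) \left(-6\right) = \left(-1612\right) \left(-6\right) = 9672$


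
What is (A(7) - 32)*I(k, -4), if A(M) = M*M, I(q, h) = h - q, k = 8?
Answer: -204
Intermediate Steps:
A(M) = M²
(A(7) - 32)*I(k, -4) = (7² - 32)*(-4 - 1*8) = (49 - 32)*(-4 - 8) = 17*(-12) = -204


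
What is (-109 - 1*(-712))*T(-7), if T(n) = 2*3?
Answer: 3618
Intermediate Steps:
T(n) = 6
(-109 - 1*(-712))*T(-7) = (-109 - 1*(-712))*6 = (-109 + 712)*6 = 603*6 = 3618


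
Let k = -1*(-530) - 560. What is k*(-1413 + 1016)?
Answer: 11910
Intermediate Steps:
k = -30 (k = 530 - 560 = -30)
k*(-1413 + 1016) = -30*(-1413 + 1016) = -30*(-397) = 11910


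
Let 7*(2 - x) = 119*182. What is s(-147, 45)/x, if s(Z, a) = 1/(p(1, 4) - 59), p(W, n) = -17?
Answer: 1/234992 ≈ 4.2555e-6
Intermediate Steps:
x = -3092 (x = 2 - 17*182 = 2 - ⅐*21658 = 2 - 3094 = -3092)
s(Z, a) = -1/76 (s(Z, a) = 1/(-17 - 59) = 1/(-76) = -1/76)
s(-147, 45)/x = -1/76/(-3092) = -1/76*(-1/3092) = 1/234992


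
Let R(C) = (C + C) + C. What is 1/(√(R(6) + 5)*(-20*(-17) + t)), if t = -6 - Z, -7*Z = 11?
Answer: 7*√23/54027 ≈ 0.00062137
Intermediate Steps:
Z = -11/7 (Z = -⅐*11 = -11/7 ≈ -1.5714)
R(C) = 3*C (R(C) = 2*C + C = 3*C)
t = -31/7 (t = -6 - 1*(-11/7) = -6 + 11/7 = -31/7 ≈ -4.4286)
1/(√(R(6) + 5)*(-20*(-17) + t)) = 1/(√(3*6 + 5)*(-20*(-17) - 31/7)) = 1/(√(18 + 5)*(340 - 31/7)) = 1/(√23*(2349/7)) = 1/(2349*√23/7) = 7*√23/54027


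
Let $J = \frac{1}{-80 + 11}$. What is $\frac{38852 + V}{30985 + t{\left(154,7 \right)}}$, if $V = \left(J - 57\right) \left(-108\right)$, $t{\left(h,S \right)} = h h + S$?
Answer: $\frac{258805}{314571} \approx 0.82272$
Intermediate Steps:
$J = - \frac{1}{69}$ ($J = \frac{1}{-69} = - \frac{1}{69} \approx -0.014493$)
$t{\left(h,S \right)} = S + h^{2}$ ($t{\left(h,S \right)} = h^{2} + S = S + h^{2}$)
$V = \frac{141624}{23}$ ($V = \left(- \frac{1}{69} - 57\right) \left(-108\right) = \left(- \frac{3934}{69}\right) \left(-108\right) = \frac{141624}{23} \approx 6157.6$)
$\frac{38852 + V}{30985 + t{\left(154,7 \right)}} = \frac{38852 + \frac{141624}{23}}{30985 + \left(7 + 154^{2}\right)} = \frac{1035220}{23 \left(30985 + \left(7 + 23716\right)\right)} = \frac{1035220}{23 \left(30985 + 23723\right)} = \frac{1035220}{23 \cdot 54708} = \frac{1035220}{23} \cdot \frac{1}{54708} = \frac{258805}{314571}$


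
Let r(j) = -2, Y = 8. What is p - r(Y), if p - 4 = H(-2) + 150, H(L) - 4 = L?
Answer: 158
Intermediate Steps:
H(L) = 4 + L
p = 156 (p = 4 + ((4 - 2) + 150) = 4 + (2 + 150) = 4 + 152 = 156)
p - r(Y) = 156 - 1*(-2) = 156 + 2 = 158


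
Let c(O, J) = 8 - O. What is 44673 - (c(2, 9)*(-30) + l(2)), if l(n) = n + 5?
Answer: 44846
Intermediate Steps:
l(n) = 5 + n
44673 - (c(2, 9)*(-30) + l(2)) = 44673 - ((8 - 1*2)*(-30) + (5 + 2)) = 44673 - ((8 - 2)*(-30) + 7) = 44673 - (6*(-30) + 7) = 44673 - (-180 + 7) = 44673 - 1*(-173) = 44673 + 173 = 44846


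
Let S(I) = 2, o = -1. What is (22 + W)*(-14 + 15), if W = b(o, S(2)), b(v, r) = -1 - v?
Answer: 22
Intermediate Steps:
W = 0 (W = -1 - 1*(-1) = -1 + 1 = 0)
(22 + W)*(-14 + 15) = (22 + 0)*(-14 + 15) = 22*1 = 22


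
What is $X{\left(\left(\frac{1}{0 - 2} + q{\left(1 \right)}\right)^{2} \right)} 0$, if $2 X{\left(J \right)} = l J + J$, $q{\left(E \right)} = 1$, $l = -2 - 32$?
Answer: $0$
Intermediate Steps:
$l = -34$ ($l = -2 - 32 = -34$)
$X{\left(J \right)} = - \frac{33 J}{2}$ ($X{\left(J \right)} = \frac{- 34 J + J}{2} = \frac{\left(-33\right) J}{2} = - \frac{33 J}{2}$)
$X{\left(\left(\frac{1}{0 - 2} + q{\left(1 \right)}\right)^{2} \right)} 0 = - \frac{33 \left(\frac{1}{0 - 2} + 1\right)^{2}}{2} \cdot 0 = - \frac{33 \left(\frac{1}{-2} + 1\right)^{2}}{2} \cdot 0 = - \frac{33 \left(- \frac{1}{2} + 1\right)^{2}}{2} \cdot 0 = - \frac{33}{2 \cdot 4} \cdot 0 = \left(- \frac{33}{2}\right) \frac{1}{4} \cdot 0 = \left(- \frac{33}{8}\right) 0 = 0$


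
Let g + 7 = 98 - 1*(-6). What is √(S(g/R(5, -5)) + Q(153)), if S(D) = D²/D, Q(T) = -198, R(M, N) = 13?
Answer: I*√32201/13 ≈ 13.804*I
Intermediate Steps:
g = 97 (g = -7 + (98 - 1*(-6)) = -7 + (98 + 6) = -7 + 104 = 97)
S(D) = D
√(S(g/R(5, -5)) + Q(153)) = √(97/13 - 198) = √(-2477/13) = I*√32201/13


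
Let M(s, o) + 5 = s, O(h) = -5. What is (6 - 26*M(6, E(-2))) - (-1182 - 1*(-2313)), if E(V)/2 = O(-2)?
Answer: -1151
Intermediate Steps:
E(V) = -10 (E(V) = 2*(-5) = -10)
M(s, o) = -5 + s
(6 - 26*M(6, E(-2))) - (-1182 - 1*(-2313)) = (6 - 26*(-5 + 6)) - (-1182 - 1*(-2313)) = (6 - 26*1) - (-1182 + 2313) = (6 - 26) - 1*1131 = -20 - 1131 = -1151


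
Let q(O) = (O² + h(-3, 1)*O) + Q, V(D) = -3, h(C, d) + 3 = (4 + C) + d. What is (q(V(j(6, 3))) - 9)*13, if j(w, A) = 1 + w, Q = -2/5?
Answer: 169/5 ≈ 33.800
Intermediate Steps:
h(C, d) = 1 + C + d (h(C, d) = -3 + ((4 + C) + d) = -3 + (4 + C + d) = 1 + C + d)
Q = -⅖ (Q = -2*⅕ = -⅖ ≈ -0.40000)
q(O) = -⅖ + O² - O (q(O) = (O² + (1 - 3 + 1)*O) - ⅖ = (O² - O) - ⅖ = -⅖ + O² - O)
(q(V(j(6, 3))) - 9)*13 = ((-⅖ + (-3)² - 1*(-3)) - 9)*13 = ((-⅖ + 9 + 3) - 9)*13 = (58/5 - 9)*13 = (13/5)*13 = 169/5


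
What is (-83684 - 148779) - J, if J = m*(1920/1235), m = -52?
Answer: -4415261/19 ≈ -2.3238e+5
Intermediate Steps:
J = -1536/19 (J = -99840/1235 = -52*384/247 = -1536/19 ≈ -80.842)
(-83684 - 148779) - J = (-83684 - 148779) - 1*(-1536/19) = -232463 + 1536/19 = -4415261/19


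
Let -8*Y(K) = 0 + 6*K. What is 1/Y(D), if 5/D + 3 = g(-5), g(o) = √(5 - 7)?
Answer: ⅘ - 4*I*√2/15 ≈ 0.8 - 0.37712*I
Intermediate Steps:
g(o) = I*√2 (g(o) = √(-2) = I*√2)
D = 5/(-3 + I*√2) ≈ -1.3636 - 0.64282*I
Y(K) = -3*K/4 (Y(K) = -(0 + 6*K)/8 = -3*K/4)
1/Y(D) = 1/(-3*(-15/11 - 5*I*√2/11)/4) = 1/(45/44 + 15*I*√2/44)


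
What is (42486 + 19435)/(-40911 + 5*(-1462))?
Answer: -61921/48221 ≈ -1.2841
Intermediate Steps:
(42486 + 19435)/(-40911 + 5*(-1462)) = 61921/(-40911 - 7310) = 61921/(-48221) = 61921*(-1/48221) = -61921/48221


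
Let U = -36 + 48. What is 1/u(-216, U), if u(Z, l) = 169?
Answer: 1/169 ≈ 0.0059172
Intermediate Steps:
U = 12
1/u(-216, U) = 1/169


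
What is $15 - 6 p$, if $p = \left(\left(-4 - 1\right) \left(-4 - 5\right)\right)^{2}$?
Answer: $-12135$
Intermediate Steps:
$p = 2025$ ($p = \left(\left(-5\right) \left(-9\right)\right)^{2} = 45^{2} = 2025$)
$15 - 6 p = 15 - 12150 = -12135$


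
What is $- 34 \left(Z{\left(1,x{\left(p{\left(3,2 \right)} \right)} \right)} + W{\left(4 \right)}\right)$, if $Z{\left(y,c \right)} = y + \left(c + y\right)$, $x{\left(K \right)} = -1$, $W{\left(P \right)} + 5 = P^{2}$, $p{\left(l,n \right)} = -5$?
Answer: $-408$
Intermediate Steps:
$W{\left(P \right)} = -5 + P^{2}$
$Z{\left(y,c \right)} = c + 2 y$
$- 34 \left(Z{\left(1,x{\left(p{\left(3,2 \right)} \right)} \right)} + W{\left(4 \right)}\right) = - 34 \left(\left(-1 + 2 \cdot 1\right) - \left(5 - 4^{2}\right)\right) = - 34 \left(\left(-1 + 2\right) + \left(-5 + 16\right)\right) = - 34 \left(1 + 11\right) = \left(-34\right) 12 = -408$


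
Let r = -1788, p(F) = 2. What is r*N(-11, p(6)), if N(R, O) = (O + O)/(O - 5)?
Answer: 2384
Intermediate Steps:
N(R, O) = 2*O/(-5 + O) (N(R, O) = (2*O)/(-5 + O) = 2*O/(-5 + O))
r*N(-11, p(6)) = -3576*2/(-5 + 2) = -3576*2/(-3) = -3576*2*(-1)/3 = -1788*(-4/3) = 2384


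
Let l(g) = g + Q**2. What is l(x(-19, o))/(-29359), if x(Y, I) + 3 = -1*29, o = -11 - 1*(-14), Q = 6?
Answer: -4/29359 ≈ -0.00013624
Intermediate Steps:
o = 3 (o = -11 + 14 = 3)
x(Y, I) = -32 (x(Y, I) = -3 - 1*29 = -3 - 29 = -32)
l(g) = 36 + g (l(g) = g + 6**2 = g + 36 = 36 + g)
l(x(-19, o))/(-29359) = (36 - 32)/(-29359) = 4*(-1/29359) = -4/29359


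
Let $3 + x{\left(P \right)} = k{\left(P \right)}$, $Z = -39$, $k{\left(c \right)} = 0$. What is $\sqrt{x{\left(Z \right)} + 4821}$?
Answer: $\sqrt{4818} \approx 69.412$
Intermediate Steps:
$x{\left(P \right)} = -3$ ($x{\left(P \right)} = -3 + 0 = -3$)
$\sqrt{x{\left(Z \right)} + 4821} = \sqrt{-3 + 4821} = \sqrt{4818}$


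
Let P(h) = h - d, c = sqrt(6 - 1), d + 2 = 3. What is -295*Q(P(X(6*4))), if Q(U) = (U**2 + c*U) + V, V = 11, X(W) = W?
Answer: -159300 - 6785*sqrt(5) ≈ -1.7447e+5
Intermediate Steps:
d = 1 (d = -2 + 3 = 1)
c = sqrt(5) ≈ 2.2361
P(h) = -1 + h (P(h) = h - 1*1 = h - 1 = -1 + h)
Q(U) = 11 + U**2 + U*sqrt(5) (Q(U) = (U**2 + sqrt(5)*U) + 11 = (U**2 + U*sqrt(5)) + 11 = 11 + U**2 + U*sqrt(5))
-295*Q(P(X(6*4))) = -295*(11 + (-1 + 6*4)**2 + (-1 + 6*4)*sqrt(5)) = -295*(11 + (-1 + 24)**2 + (-1 + 24)*sqrt(5)) = -295*(11 + 23**2 + 23*sqrt(5)) = -295*(11 + 529 + 23*sqrt(5)) = -295*(540 + 23*sqrt(5)) = -159300 - 6785*sqrt(5)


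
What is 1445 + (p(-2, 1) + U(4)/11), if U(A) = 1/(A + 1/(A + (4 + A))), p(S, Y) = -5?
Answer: 776172/539 ≈ 1440.0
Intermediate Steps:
U(A) = 1/(A + 1/(4 + 2*A))
1445 + (p(-2, 1) + U(4)/11) = 1445 + (-5 + (2*(2 + 4)/(1 + 2*4² + 4*4))/11) = 1445 + (-5 + (2*6/(1 + 2*16 + 16))*(1/11)) = 1445 + (-5 + (2*6/(1 + 32 + 16))*(1/11)) = 1445 + (-5 + (2*6/49)*(1/11)) = 1445 + (-5 + (2*(1/49)*6)*(1/11)) = 1445 + (-5 + (12/49)*(1/11)) = 1445 + (-5 + 12/539) = 1445 - 2683/539 = 776172/539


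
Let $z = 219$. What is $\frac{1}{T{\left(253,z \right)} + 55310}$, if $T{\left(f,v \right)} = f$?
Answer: $\frac{1}{55563} \approx 1.7998 \cdot 10^{-5}$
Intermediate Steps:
$\frac{1}{T{\left(253,z \right)} + 55310} = \frac{1}{253 + 55310} = \frac{1}{55563}$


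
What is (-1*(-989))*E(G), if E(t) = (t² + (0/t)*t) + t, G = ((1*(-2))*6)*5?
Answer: 3501060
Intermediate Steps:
G = -60 (G = -2*6*5 = -12*5 = -60)
E(t) = t + t² (E(t) = (t² + 0*t) + t = (t² + 0) + t = t² + t = t + t²)
(-1*(-989))*E(G) = (-1*(-989))*(-60*(1 - 60)) = 989*(-60*(-59)) = 989*3540 = 3501060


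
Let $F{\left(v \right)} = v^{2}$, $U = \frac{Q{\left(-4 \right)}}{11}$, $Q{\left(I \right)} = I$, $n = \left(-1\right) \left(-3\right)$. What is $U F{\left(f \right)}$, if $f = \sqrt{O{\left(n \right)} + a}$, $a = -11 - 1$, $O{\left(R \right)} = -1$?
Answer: $\frac{52}{11} \approx 4.7273$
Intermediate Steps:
$n = 3$
$U = - \frac{4}{11} \approx -0.36364$
$a = -12$ ($a = -11 - 1 = -12$)
$f = i \sqrt{13}$ ($f = \sqrt{-1 - 12} = \sqrt{-13} = i \sqrt{13} \approx 3.6056 i$)
$U F{\left(f \right)} = - \frac{4 \left(i \sqrt{13}\right)^{2}}{11} = \left(- \frac{4}{11}\right) \left(-13\right) = \frac{52}{11}$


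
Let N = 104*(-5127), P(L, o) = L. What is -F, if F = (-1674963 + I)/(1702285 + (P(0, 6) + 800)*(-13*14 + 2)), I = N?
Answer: 2208171/1558285 ≈ 1.4171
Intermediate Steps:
N = -533208
I = -533208
F = -2208171/1558285 (F = (-1674963 - 533208)/(1702285 + (0 + 800)*(-13*14 + 2)) = -2208171/(1702285 + 800*(-182 + 2)) = -2208171/(1702285 + 800*(-180)) = -2208171/(1702285 - 144000) = -2208171/1558285 ≈ -1.4171)
-F = -1*(-2208171/1558285) = 2208171/1558285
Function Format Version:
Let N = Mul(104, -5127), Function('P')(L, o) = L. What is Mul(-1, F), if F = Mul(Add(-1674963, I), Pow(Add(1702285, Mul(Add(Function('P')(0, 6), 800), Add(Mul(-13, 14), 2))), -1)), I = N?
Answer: Rational(2208171, 1558285) ≈ 1.4171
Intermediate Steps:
N = -533208
I = -533208
F = Rational(-2208171, 1558285) (F = Mul(Add(-1674963, -533208), Pow(Add(1702285, Mul(Add(0, 800), Add(Mul(-13, 14), 2))), -1)) = Mul(-2208171, Pow(Add(1702285, Mul(800, Add(-182, 2))), -1)) = Mul(-2208171, Pow(Add(1702285, Mul(800, -180)), -1)) = Mul(-2208171, Pow(Add(1702285, -144000), -1)) = Mul(-2208171, Pow(1558285, -1)) = Mul(-2208171, Rational(1, 1558285)) = Rational(-2208171, 1558285) ≈ -1.4171)
Mul(-1, F) = Mul(-1, Rational(-2208171, 1558285)) = Rational(2208171, 1558285)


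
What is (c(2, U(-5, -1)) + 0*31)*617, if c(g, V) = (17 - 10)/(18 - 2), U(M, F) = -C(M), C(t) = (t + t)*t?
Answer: 4319/16 ≈ 269.94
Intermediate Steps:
C(t) = 2*t**2 (C(t) = (2*t)*t = 2*t**2)
U(M, F) = -2*M**2
c(g, V) = 7/16
(c(2, U(-5, -1)) + 0*31)*617 = (7/16 + 0*31)*617 = (7/16 + 0)*617 = (7/16)*617 = 4319/16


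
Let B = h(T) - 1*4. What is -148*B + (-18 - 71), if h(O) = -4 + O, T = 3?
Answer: 651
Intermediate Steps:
B = -5 (B = (-4 + 3) - 1*4 = -1 - 4 = -5)
-148*B + (-18 - 71) = -148*(-5) + (-18 - 71) = 740 - 89 = 651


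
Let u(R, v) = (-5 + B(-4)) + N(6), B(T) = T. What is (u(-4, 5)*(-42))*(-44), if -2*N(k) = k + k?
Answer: -27720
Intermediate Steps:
N(k) = -k (N(k) = -(k + k)/2 = -k)
u(R, v) = -15 (u(R, v) = (-5 - 4) - 1*6 = -9 - 6 = -15)
(u(-4, 5)*(-42))*(-44) = -15*(-42)*(-44) = 630*(-44) = -27720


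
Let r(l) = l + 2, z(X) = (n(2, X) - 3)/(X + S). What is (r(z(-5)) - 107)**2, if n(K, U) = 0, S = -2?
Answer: 535824/49 ≈ 10935.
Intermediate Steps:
z(X) = -3/(-2 + X) (z(X) = (0 - 3)/(X - 2) = -3/(-2 + X))
r(l) = 2 + l
(r(z(-5)) - 107)**2 = ((2 - 3/(-2 - 5)) - 107)**2 = ((2 - 3/(-7)) - 107)**2 = ((2 - 3*(-1/7)) - 107)**2 = ((2 + 3/7) - 107)**2 = (17/7 - 107)**2 = (-732/7)**2 = 535824/49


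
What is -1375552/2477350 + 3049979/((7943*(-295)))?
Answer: -1077903828877/580488935975 ≈ -1.8569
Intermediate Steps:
-1375552/2477350 + 3049979/((7943*(-295))) = -1375552*1/2477350 + 3049979/(-2343185) = -687776/1238675 + 3049979*(-1/2343185) = -687776/1238675 - 3049979/2343185 = -1077903828877/580488935975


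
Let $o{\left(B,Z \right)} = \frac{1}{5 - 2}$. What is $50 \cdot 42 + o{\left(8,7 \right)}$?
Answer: $\frac{6301}{3} \approx 2100.3$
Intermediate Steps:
$o{\left(B,Z \right)} = \frac{1}{3}$
$50 \cdot 42 + o{\left(8,7 \right)} = 50 \cdot 42 + \frac{1}{3} = 2100 + \frac{1}{3} = \frac{6301}{3}$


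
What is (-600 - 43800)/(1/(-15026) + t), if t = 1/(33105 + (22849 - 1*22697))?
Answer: 7395851293600/6077 ≈ 1.2170e+9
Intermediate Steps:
t = 1/33257 (t = 1/(33105 + (22849 - 22697)) = 1/(33105 + 152) = 1/33257 ≈ 3.0069e-5)
(-600 - 43800)/(1/(-15026) + t) = (-600 - 43800)/(1/(-15026) + 1/33257) = -44400/(-1/15026 + 1/33257) = -44400/(-18231/499719682) = -44400*(-499719682/18231) = 7395851293600/6077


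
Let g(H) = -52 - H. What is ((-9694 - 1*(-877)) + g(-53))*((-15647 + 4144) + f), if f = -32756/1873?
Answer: 190230546000/1873 ≈ 1.0156e+8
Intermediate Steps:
f = -32756/1873 (f = -32756*1/1873 = -32756/1873 ≈ -17.489)
((-9694 - 1*(-877)) + g(-53))*((-15647 + 4144) + f) = ((-9694 - 1*(-877)) + (-52 - 1*(-53)))*((-15647 + 4144) - 32756/1873) = ((-9694 + 877) + (-52 + 53))*(-11503 - 32756/1873) = (-8817 + 1)*(-21577875/1873) = -8816*(-21577875/1873) = 190230546000/1873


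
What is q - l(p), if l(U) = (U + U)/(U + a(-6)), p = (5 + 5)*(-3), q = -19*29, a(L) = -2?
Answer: -4423/8 ≈ -552.88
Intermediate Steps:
q = -551
p = -30 (p = 10*(-3) = -30)
l(U) = 2*U/(-2 + U) (l(U) = (U + U)/(U - 2) = (2*U)/(-2 + U) = 2*U/(-2 + U))
q - l(p) = -551 - 2*(-30)/(-2 - 30) = -551 - 2*(-30)/(-32) = -551 - 2*(-30)*(-1)/32 = -551 - 1*15/8 = -551 - 15/8 = -4423/8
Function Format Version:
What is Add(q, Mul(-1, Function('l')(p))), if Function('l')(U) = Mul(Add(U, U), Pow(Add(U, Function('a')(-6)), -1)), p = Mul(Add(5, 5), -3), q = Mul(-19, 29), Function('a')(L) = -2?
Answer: Rational(-4423, 8) ≈ -552.88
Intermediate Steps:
q = -551
p = -30 (p = Mul(10, -3) = -30)
Function('l')(U) = Mul(2, U, Pow(Add(-2, U), -1)) (Function('l')(U) = Mul(Add(U, U), Pow(Add(U, -2), -1)) = Mul(Mul(2, U), Pow(Add(-2, U), -1)) = Mul(2, U, Pow(Add(-2, U), -1)))
Add(q, Mul(-1, Function('l')(p))) = Add(-551, Mul(-1, Mul(2, -30, Pow(Add(-2, -30), -1)))) = Add(-551, Mul(-1, Mul(2, -30, Pow(-32, -1)))) = Add(-551, Mul(-1, Mul(2, -30, Rational(-1, 32)))) = Add(-551, Mul(-1, Rational(15, 8))) = Add(-551, Rational(-15, 8)) = Rational(-4423, 8)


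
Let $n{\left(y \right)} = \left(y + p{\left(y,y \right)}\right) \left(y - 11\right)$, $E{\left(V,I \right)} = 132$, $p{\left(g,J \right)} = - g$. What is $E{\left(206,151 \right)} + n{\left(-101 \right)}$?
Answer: $132$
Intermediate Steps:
$n{\left(y \right)} = 0$ ($n{\left(y \right)} = \left(y - y\right) \left(y - 11\right) = 0 \left(-11 + y\right) = 0$)
$E{\left(206,151 \right)} + n{\left(-101 \right)} = 132 + 0 = 132$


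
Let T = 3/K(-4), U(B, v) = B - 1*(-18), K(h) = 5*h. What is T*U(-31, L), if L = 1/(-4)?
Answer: 39/20 ≈ 1.9500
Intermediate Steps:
L = -¼ ≈ -0.25000
U(B, v) = 18 + B (U(B, v) = B + 18 = 18 + B)
T = -3/20 (T = 3/((5*(-4))) = 3/(-20) = 3*(-1/20) = -3/20 ≈ -0.15000)
T*U(-31, L) = -3*(18 - 31)/20 = -3/20*(-13) = 39/20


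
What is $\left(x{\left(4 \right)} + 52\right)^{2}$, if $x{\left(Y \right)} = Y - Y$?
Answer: $2704$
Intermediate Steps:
$x{\left(Y \right)} = 0$
$\left(x{\left(4 \right)} + 52\right)^{2} = \left(0 + 52\right)^{2} = 52^{2} = 2704$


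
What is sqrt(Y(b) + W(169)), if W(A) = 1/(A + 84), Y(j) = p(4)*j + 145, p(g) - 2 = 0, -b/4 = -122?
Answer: sqrt(71754342)/253 ≈ 33.481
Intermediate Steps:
b = 488 (b = -4*(-122) = 488)
p(g) = 2 (p(g) = 2 + 0 = 2)
Y(j) = 145 + 2*j (Y(j) = 2*j + 145 = 145 + 2*j)
W(A) = 1/(84 + A)
sqrt(Y(b) + W(169)) = sqrt((145 + 2*488) + 1/(84 + 169)) = sqrt((145 + 976) + 1/253) = sqrt(1121 + 1/253) = sqrt(283614/253) = sqrt(71754342)/253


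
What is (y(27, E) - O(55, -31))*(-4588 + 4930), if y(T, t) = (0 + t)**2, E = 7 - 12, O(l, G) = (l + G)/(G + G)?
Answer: 269154/31 ≈ 8682.4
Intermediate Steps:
O(l, G) = (G + l)/(2*G) (O(l, G) = (G + l)/((2*G)) = (G + l)*(1/(2*G)) = (G + l)/(2*G))
E = -5
y(T, t) = t**2
(y(27, E) - O(55, -31))*(-4588 + 4930) = ((-5)**2 - (-31 + 55)/(2*(-31)))*(-4588 + 4930) = (25 - (-1)*24/(2*31))*342 = (25 - 1*(-12/31))*342 = (25 + 12/31)*342 = (787/31)*342 = 269154/31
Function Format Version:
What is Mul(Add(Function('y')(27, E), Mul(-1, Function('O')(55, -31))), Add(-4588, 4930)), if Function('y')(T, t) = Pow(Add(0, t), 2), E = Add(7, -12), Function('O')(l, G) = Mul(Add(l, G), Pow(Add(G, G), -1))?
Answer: Rational(269154, 31) ≈ 8682.4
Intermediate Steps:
Function('O')(l, G) = Mul(Rational(1, 2), Pow(G, -1), Add(G, l)) (Function('O')(l, G) = Mul(Add(G, l), Pow(Mul(2, G), -1)) = Mul(Add(G, l), Mul(Rational(1, 2), Pow(G, -1))) = Mul(Rational(1, 2), Pow(G, -1), Add(G, l)))
E = -5
Function('y')(T, t) = Pow(t, 2)
Mul(Add(Function('y')(27, E), Mul(-1, Function('O')(55, -31))), Add(-4588, 4930)) = Mul(Add(Pow(-5, 2), Mul(-1, Mul(Rational(1, 2), Pow(-31, -1), Add(-31, 55)))), Add(-4588, 4930)) = Mul(Add(25, Mul(-1, Mul(Rational(1, 2), Rational(-1, 31), 24))), 342) = Mul(Add(25, Mul(-1, Rational(-12, 31))), 342) = Mul(Add(25, Rational(12, 31)), 342) = Mul(Rational(787, 31), 342) = Rational(269154, 31)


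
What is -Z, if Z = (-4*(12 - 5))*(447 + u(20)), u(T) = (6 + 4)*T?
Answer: 18116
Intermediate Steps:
u(T) = 10*T
Z = -18116 (Z = (-4*(12 - 5))*(447 + 10*20) = (-4*7)*(447 + 200) = -28*647 = -18116)
-Z = -1*(-18116) = 18116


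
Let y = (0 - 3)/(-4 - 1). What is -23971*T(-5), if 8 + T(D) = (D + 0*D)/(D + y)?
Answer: 3619621/22 ≈ 1.6453e+5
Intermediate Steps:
y = ⅗ (y = -3/(-5) = -3*(-⅕) = ⅗ ≈ 0.60000)
T(D) = -8 + D/(⅗ + D) (T(D) = -8 + (D + 0*D)/(D + ⅗) = -8 + (D + 0)/(⅗ + D) = -8 + D/(⅗ + D))
-23971*T(-5) = -23971*(-24 - 35*(-5))/(3 + 5*(-5)) = -23971*(-24 + 175)/(3 - 25) = -23971*151/(-22) = -(-23971)*151/22 = -23971*(-151/22) = 3619621/22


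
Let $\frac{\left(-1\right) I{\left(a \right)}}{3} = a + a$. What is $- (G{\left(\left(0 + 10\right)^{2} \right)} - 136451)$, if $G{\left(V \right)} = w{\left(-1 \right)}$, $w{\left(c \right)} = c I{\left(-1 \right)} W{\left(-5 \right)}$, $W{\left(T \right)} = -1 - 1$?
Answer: $136439$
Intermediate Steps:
$W{\left(T \right)} = -2$
$I{\left(a \right)} = - 6 a$ ($I{\left(a \right)} = - 3 \left(a + a\right) = - 3 \cdot 2 a = - 6 a$)
$w{\left(c \right)} = - 12 c$ ($w{\left(c \right)} = c \left(\left(-6\right) \left(-1\right)\right) \left(-2\right) = c 6 \left(-2\right) = 6 c \left(-2\right) = - 12 c$)
$G{\left(V \right)} = 12$ ($G{\left(V \right)} = \left(-12\right) \left(-1\right) = 12$)
$- (G{\left(\left(0 + 10\right)^{2} \right)} - 136451) = - (12 - 136451) = \left(-1\right) \left(-136439\right) = 136439$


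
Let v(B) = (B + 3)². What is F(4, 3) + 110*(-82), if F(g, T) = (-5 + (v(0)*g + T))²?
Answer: -7864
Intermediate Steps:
v(B) = (3 + B)²
F(g, T) = (-5 + T + 9*g)² (F(g, T) = (-5 + ((3 + 0)²*g + T))² = (-5 + (3²*g + T))² = (-5 + (9*g + T))² = (-5 + (T + 9*g))² = (-5 + T + 9*g)²)
F(4, 3) + 110*(-82) = (-5 + 3 + 9*4)² + 110*(-82) = (-5 + 3 + 36)² - 9020 = 34² - 9020 = 1156 - 9020 = -7864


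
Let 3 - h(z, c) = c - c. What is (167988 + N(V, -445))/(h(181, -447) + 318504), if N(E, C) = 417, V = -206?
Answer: 56135/106169 ≈ 0.52873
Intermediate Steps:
h(z, c) = 3 (h(z, c) = 3 - (c - c) = 3 - 1*0 = 3 + 0 = 3)
(167988 + N(V, -445))/(h(181, -447) + 318504) = (167988 + 417)/(3 + 318504) = 168405/318507 = 168405*(1/318507) = 56135/106169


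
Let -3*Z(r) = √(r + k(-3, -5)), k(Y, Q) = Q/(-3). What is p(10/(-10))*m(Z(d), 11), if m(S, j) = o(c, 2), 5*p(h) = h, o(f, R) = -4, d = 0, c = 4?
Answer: ⅘ ≈ 0.80000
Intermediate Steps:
k(Y, Q) = -Q/3 (k(Y, Q) = Q*(-⅓) = -Q/3)
p(h) = h/5
Z(r) = -√(5/3 + r)/3 (Z(r) = -√(r - ⅓*(-5))/3 = -√(r + 5/3)/3 = -√(5/3 + r)/3)
m(S, j) = -4
p(10/(-10))*m(Z(d), 11) = ((10/(-10))/5)*(-4) = ((10*(-⅒))/5)*(-4) = ((⅕)*(-1))*(-4) = -⅕*(-4) = ⅘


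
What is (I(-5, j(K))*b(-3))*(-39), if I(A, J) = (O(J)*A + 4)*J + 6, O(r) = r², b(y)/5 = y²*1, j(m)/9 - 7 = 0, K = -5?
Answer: 2193709635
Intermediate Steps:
j(m) = 63 (j(m) = 63 + 9*0 = 63 + 0 = 63)
b(y) = 5*y² (b(y) = 5*(y²*1) = 5*y²)
I(A, J) = 6 + J*(4 + A*J²) (I(A, J) = (J²*A + 4)*J + 6 = (A*J² + 4)*J + 6 = (4 + A*J²)*J + 6 = J*(4 + A*J²) + 6 = 6 + J*(4 + A*J²))
(I(-5, j(K))*b(-3))*(-39) = ((6 + 4*63 - 5*63³)*(5*(-3)²))*(-39) = ((6 + 252 - 5*250047)*(5*9))*(-39) = ((6 + 252 - 1250235)*45)*(-39) = -1249977*45*(-39) = -56248965*(-39) = 2193709635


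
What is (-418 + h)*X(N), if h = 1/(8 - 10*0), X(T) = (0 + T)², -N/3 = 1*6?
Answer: -270783/2 ≈ -1.3539e+5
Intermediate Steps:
N = -18 (N = -3*6 = -18)
X(T) = T²
h = ⅛ (h = 1/(8 + 0) = 1/8 = ⅛ ≈ 0.12500)
(-418 + h)*X(N) = (-418 + ⅛)*(-18)² = -3343/8*324 = -270783/2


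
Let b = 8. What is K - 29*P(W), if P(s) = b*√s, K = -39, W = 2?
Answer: -39 - 232*√2 ≈ -367.10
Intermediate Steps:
P(s) = 8*√s
K - 29*P(W) = -39 - 232*√2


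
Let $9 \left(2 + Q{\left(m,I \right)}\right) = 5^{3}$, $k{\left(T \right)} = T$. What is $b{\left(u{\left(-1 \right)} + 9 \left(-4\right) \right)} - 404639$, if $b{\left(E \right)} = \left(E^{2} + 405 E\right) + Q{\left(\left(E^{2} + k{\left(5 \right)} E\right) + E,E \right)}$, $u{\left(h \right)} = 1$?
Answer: $- \frac{3758194}{9} \approx -4.1758 \cdot 10^{5}$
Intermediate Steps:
$Q{\left(m,I \right)} = \frac{107}{9}$ ($Q{\left(m,I \right)} = -2 + \frac{5^{3}}{9} = -2 + \frac{1}{9} \cdot 125 = -2 + \frac{125}{9} = \frac{107}{9}$)
$b{\left(E \right)} = \frac{107}{9} + E^{2} + 405 E$ ($b{\left(E \right)} = \left(E^{2} + 405 E\right) + \frac{107}{9} = \frac{107}{9} + E^{2} + 405 E$)
$b{\left(u{\left(-1 \right)} + 9 \left(-4\right) \right)} - 404639 = \left(\frac{107}{9} + \left(1 + 9 \left(-4\right)\right)^{2} + 405 \left(1 + 9 \left(-4\right)\right)\right) - 404639 = \left(\frac{107}{9} + \left(1 - 36\right)^{2} + 405 \left(1 - 36\right)\right) - 404639 = \left(\frac{107}{9} + \left(-35\right)^{2} + 405 \left(-35\right)\right) - 404639 = \left(\frac{107}{9} + 1225 - 14175\right) - 404639 = - \frac{116443}{9} - 404639 = - \frac{3758194}{9}$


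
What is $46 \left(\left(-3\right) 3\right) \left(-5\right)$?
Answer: $2070$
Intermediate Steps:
$46 \left(\left(-3\right) 3\right) \left(-5\right) = 46 \left(-9\right) \left(-5\right) = \left(-414\right) \left(-5\right) = 2070$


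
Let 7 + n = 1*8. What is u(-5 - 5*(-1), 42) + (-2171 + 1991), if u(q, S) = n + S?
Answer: -137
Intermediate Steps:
n = 1 (n = -7 + 1*8 = -7 + 8 = 1)
u(q, S) = 1 + S
u(-5 - 5*(-1), 42) + (-2171 + 1991) = (1 + 42) + (-2171 + 1991) = 43 - 180 = -137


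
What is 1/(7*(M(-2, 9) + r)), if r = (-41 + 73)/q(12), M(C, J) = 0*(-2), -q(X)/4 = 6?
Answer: -3/28 ≈ -0.10714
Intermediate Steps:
q(X) = -24 (q(X) = -4*6 = -24)
M(C, J) = 0
r = -4/3 (r = (-41 + 73)/(-24) = 32*(-1/24) = -4/3 ≈ -1.3333)
1/(7*(M(-2, 9) + r)) = 1/(7*(0 - 4/3)) = 1/(7*(-4/3)) = 1/(-28/3) = -3/28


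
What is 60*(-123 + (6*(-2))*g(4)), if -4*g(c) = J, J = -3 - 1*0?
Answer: -7920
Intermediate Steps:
J = -3 (J = -3 + 0 = -3)
g(c) = ¾ (g(c) = -¼*(-3) = ¾)
60*(-123 + (6*(-2))*g(4)) = 60*(-123 + (6*(-2))*(¾)) = 60*(-123 - 12*¾) = 60*(-123 - 9) = 60*(-132) = -7920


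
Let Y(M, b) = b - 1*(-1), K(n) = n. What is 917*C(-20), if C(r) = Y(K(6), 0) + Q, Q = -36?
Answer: -32095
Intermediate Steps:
Y(M, b) = 1 + b (Y(M, b) = b + 1 = 1 + b)
C(r) = -35 (C(r) = (1 + 0) - 36 = 1 - 36 = -35)
917*C(-20) = 917*(-35) = -32095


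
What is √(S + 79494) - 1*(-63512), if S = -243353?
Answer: 63512 + I*√163859 ≈ 63512.0 + 404.79*I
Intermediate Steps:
√(S + 79494) - 1*(-63512) = √(-243353 + 79494) - 1*(-63512) = √(-163859) + 63512 = I*√163859 + 63512 = 63512 + I*√163859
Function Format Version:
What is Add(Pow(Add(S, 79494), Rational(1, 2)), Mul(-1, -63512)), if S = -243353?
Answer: Add(63512, Mul(I, Pow(163859, Rational(1, 2)))) ≈ Add(63512., Mul(404.79, I))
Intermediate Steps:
Add(Pow(Add(S, 79494), Rational(1, 2)), Mul(-1, -63512)) = Add(Pow(Add(-243353, 79494), Rational(1, 2)), Mul(-1, -63512)) = Add(Pow(-163859, Rational(1, 2)), 63512) = Add(Mul(I, Pow(163859, Rational(1, 2))), 63512) = Add(63512, Mul(I, Pow(163859, Rational(1, 2))))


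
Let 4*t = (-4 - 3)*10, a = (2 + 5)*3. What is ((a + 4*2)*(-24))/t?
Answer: 1392/35 ≈ 39.771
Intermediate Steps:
a = 21 (a = 7*3 = 21)
t = -35/2 (t = ((-4 - 3)*10)/4 = (-7*10)/4 = (¼)*(-70) = -35/2 ≈ -17.500)
((a + 4*2)*(-24))/t = ((21 + 4*2)*(-24))/(-35/2) = ((21 + 8)*(-24))*(-2/35) = (29*(-24))*(-2/35) = -696*(-2/35) = 1392/35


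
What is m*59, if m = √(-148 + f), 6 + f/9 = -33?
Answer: 59*I*√499 ≈ 1318.0*I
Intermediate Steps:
f = -351 (f = -54 + 9*(-33) = -54 - 297 = -351)
m = I*√499 (m = √(-148 - 351) = √(-499) = I*√499 ≈ 22.338*I)
m*59 = (I*√499)*59 = 59*I*√499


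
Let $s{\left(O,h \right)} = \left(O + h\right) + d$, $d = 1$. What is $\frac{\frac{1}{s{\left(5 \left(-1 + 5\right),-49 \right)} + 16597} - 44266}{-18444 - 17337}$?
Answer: $\frac{733443353}{592855389} \approx 1.2371$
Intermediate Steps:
$s{\left(O,h \right)} = 1 + O + h$ ($s{\left(O,h \right)} = \left(O + h\right) + 1 = 1 + O + h$)
$\frac{\frac{1}{s{\left(5 \left(-1 + 5\right),-49 \right)} + 16597} - 44266}{-18444 - 17337} = \frac{\frac{1}{\left(1 + 5 \left(-1 + 5\right) - 49\right) + 16597} - 44266}{-18444 - 17337} = \frac{\frac{1}{\left(1 + 5 \cdot 4 - 49\right) + 16597} - 44266}{-35781} = \left(\frac{1}{\left(1 + 20 - 49\right) + 16597} - 44266\right) \left(- \frac{1}{35781}\right) = \left(\frac{1}{-28 + 16597} - 44266\right) \left(- \frac{1}{35781}\right) = \left(\frac{1}{16569} - 44266\right) \left(- \frac{1}{35781}\right) = \left(- \frac{733443353}{16569}\right) \left(- \frac{1}{35781}\right) = \frac{733443353}{592855389}$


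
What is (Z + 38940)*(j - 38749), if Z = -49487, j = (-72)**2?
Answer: 354010055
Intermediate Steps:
j = 5184
(Z + 38940)*(j - 38749) = (-49487 + 38940)*(5184 - 38749) = -10547*(-33565) = 354010055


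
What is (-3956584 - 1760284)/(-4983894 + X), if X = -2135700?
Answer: 2858434/3559797 ≈ 0.80298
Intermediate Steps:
(-3956584 - 1760284)/(-4983894 + X) = (-3956584 - 1760284)/(-4983894 - 2135700) = -5716868/(-7119594) = -5716868*(-1/7119594) = 2858434/3559797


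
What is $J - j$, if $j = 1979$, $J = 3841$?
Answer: $1862$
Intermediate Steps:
$J - j = 3841 - 1979 = 1862$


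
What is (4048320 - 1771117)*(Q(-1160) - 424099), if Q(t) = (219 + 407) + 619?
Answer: -962924397362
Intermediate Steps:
Q(t) = 1245 (Q(t) = 626 + 619 = 1245)
(4048320 - 1771117)*(Q(-1160) - 424099) = (4048320 - 1771117)*(1245 - 424099) = 2277203*(-422854) = -962924397362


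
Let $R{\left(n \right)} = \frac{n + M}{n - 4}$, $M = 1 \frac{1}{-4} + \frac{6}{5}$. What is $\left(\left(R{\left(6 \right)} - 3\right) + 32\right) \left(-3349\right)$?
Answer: $- \frac{4350351}{40} \approx -1.0876 \cdot 10^{5}$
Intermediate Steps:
$M = \frac{19}{20}$ ($M = 1 \left(- \frac{1}{4}\right) + 6 \cdot \frac{1}{5} = - \frac{1}{4} + \frac{6}{5} = \frac{19}{20} \approx 0.95$)
$R{\left(n \right)} = \frac{\frac{19}{20} + n}{-4 + n}$ ($R{\left(n \right)} = \frac{n + \frac{19}{20}}{n - 4} = \frac{\frac{19}{20} + n}{-4 + n}$)
$\left(\left(R{\left(6 \right)} - 3\right) + 32\right) \left(-3349\right) = \left(\left(\frac{\frac{19}{20} + 6}{-4 + 6} - 3\right) + 32\right) \left(-3349\right) = \left(\left(\frac{1}{2} \cdot \frac{139}{20} - 3\right) + 32\right) \left(-3349\right) = \left(\left(\frac{139}{40} - 3\right) + 32\right) \left(-3349\right) = \left(\frac{19}{40} + 32\right) \left(-3349\right) = \frac{1299}{40} \left(-3349\right) = - \frac{4350351}{40}$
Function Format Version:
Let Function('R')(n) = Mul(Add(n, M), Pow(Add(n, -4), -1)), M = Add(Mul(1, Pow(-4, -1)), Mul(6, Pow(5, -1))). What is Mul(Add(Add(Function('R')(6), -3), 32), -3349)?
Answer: Rational(-4350351, 40) ≈ -1.0876e+5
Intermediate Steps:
M = Rational(19, 20) (M = Add(Mul(1, Rational(-1, 4)), Mul(6, Rational(1, 5))) = Add(Rational(-1, 4), Rational(6, 5)) = Rational(19, 20) ≈ 0.95000)
Function('R')(n) = Mul(Pow(Add(-4, n), -1), Add(Rational(19, 20), n)) (Function('R')(n) = Mul(Add(n, Rational(19, 20)), Pow(Add(n, -4), -1)) = Mul(Add(Rational(19, 20), n), Pow(Add(-4, n), -1)) = Mul(Pow(Add(-4, n), -1), Add(Rational(19, 20), n)))
Mul(Add(Add(Function('R')(6), -3), 32), -3349) = Mul(Add(Add(Mul(Pow(Add(-4, 6), -1), Add(Rational(19, 20), 6)), -3), 32), -3349) = Mul(Add(Add(Mul(Pow(2, -1), Rational(139, 20)), -3), 32), -3349) = Mul(Add(Add(Mul(Rational(1, 2), Rational(139, 20)), -3), 32), -3349) = Mul(Add(Add(Rational(139, 40), -3), 32), -3349) = Mul(Add(Rational(19, 40), 32), -3349) = Mul(Rational(1299, 40), -3349) = Rational(-4350351, 40)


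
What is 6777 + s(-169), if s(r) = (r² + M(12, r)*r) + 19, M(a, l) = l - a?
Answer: 65946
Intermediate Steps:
s(r) = 19 + r² + r*(-12 + r) (s(r) = (r² + (r - 1*12)*r) + 19 = (r² + (r - 12)*r) + 19 = (r² + (-12 + r)*r) + 19 = (r² + r*(-12 + r)) + 19 = 19 + r² + r*(-12 + r))
6777 + s(-169) = 6777 + (19 + (-169)² - 169*(-12 - 169)) = 6777 + (19 + 28561 - 169*(-181)) = 6777 + (19 + 28561 + 30589) = 6777 + 59169 = 65946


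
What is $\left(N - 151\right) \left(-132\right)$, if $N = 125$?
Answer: $3432$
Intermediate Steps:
$\left(N - 151\right) \left(-132\right) = \left(125 - 151\right) \left(-132\right) = \left(-26\right) \left(-132\right) = 3432$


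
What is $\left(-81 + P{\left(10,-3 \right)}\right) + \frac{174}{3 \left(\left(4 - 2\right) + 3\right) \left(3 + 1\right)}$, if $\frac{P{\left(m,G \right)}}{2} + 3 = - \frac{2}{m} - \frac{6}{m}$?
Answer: $- \frac{857}{10} \approx -85.7$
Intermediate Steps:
$P{\left(m,G \right)} = -6 - \frac{16}{m}$ ($P{\left(m,G \right)} = -6 + 2 \left(- \frac{2}{m} - \frac{6}{m}\right) = -6 + 2 \left(- \frac{8}{m}\right) = -6 - \frac{16}{m}$)
$\left(-81 + P{\left(10,-3 \right)}\right) + \frac{174}{3 \left(\left(4 - 2\right) + 3\right) \left(3 + 1\right)} = \left(-81 - \left(6 + \frac{16}{10}\right)\right) + \frac{174}{3 \left(\left(4 - 2\right) + 3\right) \left(3 + 1\right)} = \left(-81 - \frac{38}{5}\right) + \frac{174}{3 \left(\left(4 - 2\right) + 3\right) 4} = \left(-81 - \frac{38}{5}\right) + \frac{174}{3 \left(2 + 3\right) 4} = \left(-81 - \frac{38}{5}\right) + \frac{174}{3 \cdot 5 \cdot 4} = - \frac{443}{5} + \frac{174}{3 \cdot 20} = - \frac{443}{5} + \frac{174}{60} = - \frac{443}{5} + 174 \cdot \frac{1}{60} = - \frac{443}{5} + \frac{29}{10} = - \frac{857}{10}$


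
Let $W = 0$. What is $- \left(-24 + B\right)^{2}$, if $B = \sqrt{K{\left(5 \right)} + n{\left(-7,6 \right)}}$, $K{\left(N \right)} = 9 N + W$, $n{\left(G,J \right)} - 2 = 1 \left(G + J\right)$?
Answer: $-622 + 48 \sqrt{46} \approx -296.45$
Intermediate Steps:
$n{\left(G,J \right)} = 2 + G + J$ ($n{\left(G,J \right)} = 2 + 1 \left(G + J\right) = 2 + \left(G + J\right) = 2 + G + J$)
$K{\left(N \right)} = 9 N$ ($K{\left(N \right)} = 9 N + 0 = 9 N$)
$B = \sqrt{46}$ ($B = \sqrt{9 \cdot 5 + \left(2 - 7 + 6\right)} = \sqrt{45 + 1} = \sqrt{46} \approx 6.7823$)
$- \left(-24 + B\right)^{2} = - \left(-24 + \sqrt{46}\right)^{2}$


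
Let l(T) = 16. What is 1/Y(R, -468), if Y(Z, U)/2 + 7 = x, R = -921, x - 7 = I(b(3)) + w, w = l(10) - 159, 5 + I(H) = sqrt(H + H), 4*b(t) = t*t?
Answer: -148/43799 - 3*sqrt(2)/87598 ≈ -0.0034275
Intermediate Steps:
b(t) = t**2/4 (b(t) = (t*t)/4 = t**2/4)
I(H) = -5 + sqrt(2)*sqrt(H) (I(H) = -5 + sqrt(H + H) = -5 + sqrt(2*H) = -5 + sqrt(2)*sqrt(H))
w = -143 (w = 16 - 159 = -143)
x = -141 + 3*sqrt(2)/2 (x = 7 + ((-5 + sqrt(2)*sqrt((1/4)*3**2)) - 143) = 7 + ((-5 + sqrt(2)*sqrt((1/4)*9)) - 143) = 7 + ((-5 + sqrt(2)*sqrt(9/4)) - 143) = 7 + ((-5 + sqrt(2)*(3/2)) - 143) = 7 + ((-5 + 3*sqrt(2)/2) - 143) = 7 + (-148 + 3*sqrt(2)/2) = -141 + 3*sqrt(2)/2 ≈ -138.88)
Y(Z, U) = -296 + 3*sqrt(2) (Y(Z, U) = -14 + 2*(-141 + 3*sqrt(2)/2) = -14 + (-282 + 3*sqrt(2)) = -296 + 3*sqrt(2))
1/Y(R, -468) = 1/(-296 + 3*sqrt(2))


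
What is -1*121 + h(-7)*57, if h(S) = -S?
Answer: 278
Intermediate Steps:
-1*121 + h(-7)*57 = -1*121 - 1*(-7)*57 = -121 + 7*57 = -121 + 399 = 278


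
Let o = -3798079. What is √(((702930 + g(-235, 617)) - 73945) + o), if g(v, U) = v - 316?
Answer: I*√3169645 ≈ 1780.3*I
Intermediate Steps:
g(v, U) = -316 + v
√(((702930 + g(-235, 617)) - 73945) + o) = √(((702930 + (-316 - 235)) - 73945) - 3798079) = √(((702930 - 551) - 73945) - 3798079) = √((702379 - 73945) - 3798079) = √(628434 - 3798079) = √(-3169645) = I*√3169645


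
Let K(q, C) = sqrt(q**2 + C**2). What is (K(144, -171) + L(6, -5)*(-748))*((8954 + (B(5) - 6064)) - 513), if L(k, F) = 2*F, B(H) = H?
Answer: 17817360 + 21438*sqrt(617) ≈ 1.8350e+7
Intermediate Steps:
K(q, C) = sqrt(C**2 + q**2)
(K(144, -171) + L(6, -5)*(-748))*((8954 + (B(5) - 6064)) - 513) = (sqrt((-171)**2 + 144**2) + (2*(-5))*(-748))*((8954 + (5 - 6064)) - 513) = (sqrt(29241 + 20736) - 10*(-748))*((8954 - 6059) - 513) = (sqrt(49977) + 7480)*(2895 - 513) = (9*sqrt(617) + 7480)*2382 = (7480 + 9*sqrt(617))*2382 = 17817360 + 21438*sqrt(617)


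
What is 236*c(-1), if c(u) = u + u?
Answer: -472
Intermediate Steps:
c(u) = 2*u
236*c(-1) = 236*(2*(-1)) = 236*(-2) = -472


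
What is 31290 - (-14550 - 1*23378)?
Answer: 69218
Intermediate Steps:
31290 - (-14550 - 1*23378) = 31290 - (-14550 - 23378) = 31290 - 1*(-37928) = 31290 + 37928 = 69218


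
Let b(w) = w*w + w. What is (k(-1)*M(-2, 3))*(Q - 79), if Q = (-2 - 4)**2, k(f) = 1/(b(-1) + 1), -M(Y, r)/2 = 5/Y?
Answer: -215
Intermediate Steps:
M(Y, r) = -10/Y
b(w) = w + w**2 (b(w) = w**2 + w = w + w**2)
k(f) = 1 (k(f) = 1/(-(1 - 1) + 1) = 1/(-1*0 + 1) = 1/(0 + 1) = 1/1 = 1)
Q = 36 (Q = (-6)**2 = 36)
(k(-1)*M(-2, 3))*(Q - 79) = (1*(-10/(-2)))*(36 - 79) = (1*(-10*(-1/2)))*(-43) = (1*5)*(-43) = 5*(-43) = -215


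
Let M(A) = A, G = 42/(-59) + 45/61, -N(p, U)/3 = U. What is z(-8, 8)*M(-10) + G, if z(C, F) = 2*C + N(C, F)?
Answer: 1439693/3599 ≈ 400.03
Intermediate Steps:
N(p, U) = -3*U
G = 93/3599 (G = 42*(-1/59) + 45*(1/61) = -42/59 + 45/61 = 93/3599 ≈ 0.025841)
z(C, F) = -3*F + 2*C (z(C, F) = 2*C - 3*F = -3*F + 2*C)
z(-8, 8)*M(-10) + G = (-3*8 + 2*(-8))*(-10) + 93/3599 = (-24 - 16)*(-10) + 93/3599 = -40*(-10) + 93/3599 = 400 + 93/3599 = 1439693/3599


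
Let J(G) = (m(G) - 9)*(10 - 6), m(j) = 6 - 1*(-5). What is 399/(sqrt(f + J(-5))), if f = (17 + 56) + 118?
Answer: 399*sqrt(199)/199 ≈ 28.284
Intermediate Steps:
m(j) = 11 (m(j) = 6 + 5 = 11)
J(G) = 8 (J(G) = (11 - 9)*(10 - 6) = 2*4 = 8)
f = 191 (f = 73 + 118 = 191)
399/(sqrt(f + J(-5))) = 399/(sqrt(191 + 8)) = 399/(sqrt(199)) = 399*(sqrt(199)/199) = 399*sqrt(199)/199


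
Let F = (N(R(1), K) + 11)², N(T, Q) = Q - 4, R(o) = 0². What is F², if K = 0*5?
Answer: 2401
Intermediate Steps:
K = 0
R(o) = 0
N(T, Q) = -4 + Q
F = 49 (F = ((-4 + 0) + 11)² = (-4 + 11)² = 7² = 49)
F² = 49² = 2401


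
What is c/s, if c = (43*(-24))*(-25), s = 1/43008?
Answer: 1109606400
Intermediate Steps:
s = 1/43008 ≈ 2.3251e-5
c = 25800 (c = -1032*(-25) = 25800)
c/s = 25800/(1/43008) = 25800*43008 = 1109606400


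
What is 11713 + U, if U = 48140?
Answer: 59853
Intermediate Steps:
11713 + U = 11713 + 48140 = 59853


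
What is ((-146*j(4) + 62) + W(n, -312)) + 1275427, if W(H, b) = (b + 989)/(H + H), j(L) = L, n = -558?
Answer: 1422793303/1116 ≈ 1.2749e+6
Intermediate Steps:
W(H, b) = (989 + b)/(2*H) (W(H, b) = (989 + b)/((2*H)) = (989 + b)*(1/(2*H)) = (989 + b)/(2*H))
((-146*j(4) + 62) + W(n, -312)) + 1275427 = ((-146*4 + 62) + (1/2)*(989 - 312)/(-558)) + 1275427 = ((-584 + 62) + (1/2)*(-1/558)*677) + 1275427 = (-522 - 677/1116) + 1275427 = -583229/1116 + 1275427 = 1422793303/1116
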